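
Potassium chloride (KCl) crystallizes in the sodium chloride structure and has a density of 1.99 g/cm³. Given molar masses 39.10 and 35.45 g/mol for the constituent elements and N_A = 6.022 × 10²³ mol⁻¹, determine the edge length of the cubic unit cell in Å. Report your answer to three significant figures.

6.29 Å

M(KCl) = 74.55 g/mol; Z = 4 formula units per cell.
a³ = Z·M/(N_A·ρ) = 4 × 74.55 / (6.022 × 10²³ × 1.99) = 2.488 × 10^-22 cm³, so a = 6.290 × 10^-8 cm = 6.29 Å.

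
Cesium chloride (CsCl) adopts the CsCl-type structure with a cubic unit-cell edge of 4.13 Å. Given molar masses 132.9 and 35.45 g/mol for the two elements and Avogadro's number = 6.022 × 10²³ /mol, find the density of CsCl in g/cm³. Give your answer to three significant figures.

3.97 g/cm³

The CsCl-type structure contains Z = 1 formula unit per cell; M(CsCl) = 132.9 + 35.45 = 168.35 g/mol.
a³ = (4.130 × 10^-8 cm)³ = 7.044 × 10^-23 cm³.
ρ = 1 × 168.35 / (6.022 × 10²³ × 7.044 × 10^-23) = 3.968 g/cm³.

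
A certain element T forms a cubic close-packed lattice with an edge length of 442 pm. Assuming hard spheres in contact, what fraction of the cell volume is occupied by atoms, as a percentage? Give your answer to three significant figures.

In an FCC lattice atoms touch along the face diagonal, so √2·a = 4r, so r = 0.3536a = 156.3 pm.
Packing fraction = Z·(4/3)πr³ / a³ = 4 × (4/3)π × (156.3)³ / (442)³ = 0.7405 = 74.0%.

74.0%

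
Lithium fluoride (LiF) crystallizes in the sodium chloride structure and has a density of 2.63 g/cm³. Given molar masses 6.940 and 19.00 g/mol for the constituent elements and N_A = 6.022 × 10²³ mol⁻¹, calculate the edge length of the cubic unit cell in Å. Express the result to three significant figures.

4.03 Å

M(LiF) = 25.94 g/mol; Z = 4 formula units per cell.
a³ = Z·M/(N_A·ρ) = 4 × 25.94 / (6.022 × 10²³ × 2.63) = 6.551 × 10^-23 cm³, so a = 4.031 × 10^-8 cm = 4.03 Å.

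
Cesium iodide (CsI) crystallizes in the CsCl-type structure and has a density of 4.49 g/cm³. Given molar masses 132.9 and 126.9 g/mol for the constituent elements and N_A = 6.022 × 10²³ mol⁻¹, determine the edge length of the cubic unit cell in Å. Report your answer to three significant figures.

M(CsI) = 259.8 g/mol; Z = 1 formula unit per cell.
a³ = Z·M/(N_A·ρ) = 1 × 259.8 / (6.022 × 10²³ × 4.49) = 9.608 × 10^-23 cm³, so a = 4.580 × 10^-8 cm = 4.58 Å.

4.58 Å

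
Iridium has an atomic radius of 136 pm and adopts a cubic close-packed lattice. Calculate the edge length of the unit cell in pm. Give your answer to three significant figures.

385 pm

In an FCC lattice, atoms touch along the face diagonal, so √2·a = 4r.
a = 4r/√2 = 4 × 136 / 1.4142 = 385 pm.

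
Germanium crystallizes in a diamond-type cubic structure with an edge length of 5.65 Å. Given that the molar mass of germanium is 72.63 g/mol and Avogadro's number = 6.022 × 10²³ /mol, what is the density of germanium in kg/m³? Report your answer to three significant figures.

5350 kg/m³

A diamond cubic unit cell contains Z = 8 atoms.
Cell volume: a³ = (5.65 Å)³ = (5.650 × 10^-8 cm)³ = 1.804 × 10^-22 cm³.
ρ = Z·M/(N_A·a³) = 8 × 72.63 / (6.022 × 10²³ × 1.804 × 10^-22) = 5.350 g/cm³ = 5350 kg/m³.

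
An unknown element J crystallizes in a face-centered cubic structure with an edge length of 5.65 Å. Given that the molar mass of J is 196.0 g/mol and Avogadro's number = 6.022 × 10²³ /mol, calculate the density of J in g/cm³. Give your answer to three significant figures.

An FCC unit cell contains Z = 4 atoms.
Cell volume: a³ = (5.65 Å)³ = (5.650 × 10^-8 cm)³ = 1.804 × 10^-22 cm³.
ρ = Z·M/(N_A·a³) = 4 × 196.0 / (6.022 × 10²³ × 1.804 × 10^-22) = 7.218 g/cm³.

7.22 g/cm³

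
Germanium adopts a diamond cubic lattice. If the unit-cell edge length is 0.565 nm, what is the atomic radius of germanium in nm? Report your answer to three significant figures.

0.122 nm

In a diamond cubic lattice, nearest neighbors lie along the body diagonal with √3·a = 8r.
r = √3·a/8 = 1.7321 × 0.565 / 8 = 0.122 nm.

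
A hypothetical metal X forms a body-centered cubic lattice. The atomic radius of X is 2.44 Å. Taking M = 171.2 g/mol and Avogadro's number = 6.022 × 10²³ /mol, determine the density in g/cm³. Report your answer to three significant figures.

In a BCC lattice, atoms touch along the body diagonal, so √3·a = 4r, giving a = 5.635 Å = 5.635 × 10^-8 cm.
With Z = 2, ρ = Z·M/(N_A·a³) = 2 × 171.2 / (6.022 × 10²³ × 1.789 × 10^-22) = 3.178 g/cm³.

3.18 g/cm³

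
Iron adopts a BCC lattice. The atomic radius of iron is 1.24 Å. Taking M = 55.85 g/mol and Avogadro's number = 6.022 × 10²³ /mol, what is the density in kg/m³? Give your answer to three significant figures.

In a BCC lattice, atoms touch along the body diagonal, so √3·a = 4r, giving a = 2.864 Å = 2.864 × 10^-8 cm.
With Z = 2, ρ = Z·M/(N_A·a³) = 2 × 55.85 / (6.022 × 10²³ × 2.348 × 10^-23) = 7.899 g/cm³ = 7900 kg/m³.

7900 kg/m³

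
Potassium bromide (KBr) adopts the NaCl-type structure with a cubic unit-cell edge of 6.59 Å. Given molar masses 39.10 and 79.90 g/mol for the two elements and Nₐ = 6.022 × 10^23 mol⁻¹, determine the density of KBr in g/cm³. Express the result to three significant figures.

2.76 g/cm³

The NaCl-type structure contains Z = 4 formula units per cell; M(KBr) = 39.10 + 79.90 = 119.0 g/mol.
a³ = (6.590 × 10^-8 cm)³ = 2.862 × 10^-22 cm³.
ρ = 4 × 119.0 / (6.022 × 10²³ × 2.862 × 10^-22) = 2.762 g/cm³.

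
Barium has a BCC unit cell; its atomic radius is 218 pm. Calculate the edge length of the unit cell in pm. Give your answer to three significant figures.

In a BCC lattice, atoms touch along the body diagonal, so √3·a = 4r.
a = 4r/√3 = 4 × 218 / 1.7321 = 503 pm.

503 pm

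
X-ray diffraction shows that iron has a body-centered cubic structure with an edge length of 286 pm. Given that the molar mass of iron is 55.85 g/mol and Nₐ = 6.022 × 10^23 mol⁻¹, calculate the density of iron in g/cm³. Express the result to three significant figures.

7.93 g/cm³

A BCC unit cell contains Z = 2 atoms.
Cell volume: a³ = (286 pm)³ = (2.860 × 10^-8 cm)³ = 2.339 × 10^-23 cm³.
ρ = Z·M/(N_A·a³) = 2 × 55.85 / (6.022 × 10²³ × 2.339 × 10^-23) = 7.929 g/cm³.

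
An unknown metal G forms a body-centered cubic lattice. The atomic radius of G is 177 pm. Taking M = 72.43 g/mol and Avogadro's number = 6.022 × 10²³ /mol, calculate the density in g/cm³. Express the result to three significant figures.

3.52 g/cm³

In a BCC lattice, atoms touch along the body diagonal, so √3·a = 4r, giving a = 408.8 pm = 4.088 × 10^-8 cm.
With Z = 2, ρ = Z·M/(N_A·a³) = 2 × 72.43 / (6.022 × 10²³ × 6.830 × 10^-23) = 3.522 g/cm³.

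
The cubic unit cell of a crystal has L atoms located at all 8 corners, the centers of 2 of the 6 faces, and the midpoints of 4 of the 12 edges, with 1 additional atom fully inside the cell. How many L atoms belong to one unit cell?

Corner atoms are shared by 8 cells (1/8 each), face atoms by 2 (1/2 each), edge atoms by 4 (1/4 each), interior atoms are unshared.
Net atoms = 8 × 1/8 + 2 × 1/2 + 4 × 1/4 + 1 = 1 + 1 + 1 + 1 = 4.

4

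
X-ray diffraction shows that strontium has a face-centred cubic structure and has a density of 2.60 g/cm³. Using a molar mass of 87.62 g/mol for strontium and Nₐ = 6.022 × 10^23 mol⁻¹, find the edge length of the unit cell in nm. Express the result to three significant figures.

0.607 nm

With Z = 4 atoms per FCC cell, a³ = Z·M/(N_A·ρ) = 4 × 87.62 / (6.022 × 10²³ × 2.600 g/cm³) = 2.238 × 10^-22 cm³.
a = (2.238 × 10^-22)^(1/3) = 6.072 × 10^-8 cm = 0.607 nm.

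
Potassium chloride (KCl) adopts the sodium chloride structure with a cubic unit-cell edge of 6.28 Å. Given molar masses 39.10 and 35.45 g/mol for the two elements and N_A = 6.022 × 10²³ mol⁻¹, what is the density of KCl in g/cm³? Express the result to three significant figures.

2.00 g/cm³

The sodium chloride structure contains Z = 4 formula units per cell; M(KCl) = 39.10 + 35.45 = 74.55 g/mol.
a³ = (6.280 × 10^-8 cm)³ = 2.477 × 10^-22 cm³.
ρ = 4 × 74.55 / (6.022 × 10²³ × 2.477 × 10^-22) = 1.999 g/cm³.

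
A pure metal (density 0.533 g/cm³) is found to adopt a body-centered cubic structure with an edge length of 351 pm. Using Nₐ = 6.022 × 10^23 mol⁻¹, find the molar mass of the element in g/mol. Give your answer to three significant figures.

A BCC cell has Z = 2 atoms; a = 3.510 × 10^-8 cm.
M = ρ·N_A·a³/Z = 0.533 × 6.022 × 10²³ × 4.324 × 10^-23 / 2 = 6.94 g/mol.

6.94 g/mol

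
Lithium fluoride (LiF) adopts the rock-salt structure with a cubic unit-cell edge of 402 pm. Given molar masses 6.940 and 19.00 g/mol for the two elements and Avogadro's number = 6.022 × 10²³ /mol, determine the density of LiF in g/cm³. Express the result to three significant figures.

The rock-salt structure contains Z = 4 formula units per cell; M(LiF) = 6.940 + 19.00 = 25.94 g/mol.
a³ = (4.020 × 10^-8 cm)³ = 6.496 × 10^-23 cm³.
ρ = 4 × 25.94 / (6.022 × 10²³ × 6.496 × 10^-23) = 2.652 g/cm³.

2.65 g/cm³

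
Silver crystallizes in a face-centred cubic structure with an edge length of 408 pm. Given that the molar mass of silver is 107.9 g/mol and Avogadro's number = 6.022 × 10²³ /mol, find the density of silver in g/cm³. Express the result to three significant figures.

An FCC unit cell contains Z = 4 atoms.
Cell volume: a³ = (408 pm)³ = (4.080 × 10^-8 cm)³ = 6.792 × 10^-23 cm³.
ρ = Z·M/(N_A·a³) = 4 × 107.9 / (6.022 × 10²³ × 6.792 × 10^-23) = 10.55 g/cm³.

10.6 g/cm³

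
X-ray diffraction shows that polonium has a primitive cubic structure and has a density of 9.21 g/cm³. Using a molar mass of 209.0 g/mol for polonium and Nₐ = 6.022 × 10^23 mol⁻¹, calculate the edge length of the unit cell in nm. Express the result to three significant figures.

0.335 nm

With Z = 1 atom per simple cubic cell, a³ = Z·M/(N_A·ρ) = 1 × 209.0 / (6.022 × 10²³ × 9.210 g/cm³) = 3.768 × 10^-23 cm³.
a = (3.768 × 10^-23)^(1/3) = 3.353 × 10^-8 cm = 0.335 nm.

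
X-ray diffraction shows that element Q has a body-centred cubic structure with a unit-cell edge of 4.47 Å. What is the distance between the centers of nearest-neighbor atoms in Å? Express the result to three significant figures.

In a BCC structure, atoms touch along the body diagonal, so √3·a = 4r; the nearest-neighbor distance equals 2r = 0.8660·a.
d = 0.8660 × 4.47 = 3.87 Å.

3.87 Å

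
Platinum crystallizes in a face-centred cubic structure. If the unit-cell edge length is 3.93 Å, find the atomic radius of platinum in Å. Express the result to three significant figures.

In an FCC lattice, atoms touch along the face diagonal, so √2·a = 4r.
r = √2·a/4 = 1.4142 × 3.93 / 4 = 1.39 Å.

1.39 Å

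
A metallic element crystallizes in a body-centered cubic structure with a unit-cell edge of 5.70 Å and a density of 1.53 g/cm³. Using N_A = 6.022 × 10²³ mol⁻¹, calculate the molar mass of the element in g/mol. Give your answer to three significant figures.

85.3 g/mol

A BCC cell has Z = 2 atoms; a = 5.700 × 10^-8 cm.
M = ρ·N_A·a³/Z = 1.53 × 6.022 × 10²³ × 1.852 × 10^-22 / 2 = 85.3 g/mol.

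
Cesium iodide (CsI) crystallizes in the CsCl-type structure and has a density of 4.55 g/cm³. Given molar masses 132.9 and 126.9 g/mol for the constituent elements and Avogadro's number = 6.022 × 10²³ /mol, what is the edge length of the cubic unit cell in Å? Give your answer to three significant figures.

4.56 Å

M(CsI) = 259.8 g/mol; Z = 1 formula unit per cell.
a³ = Z·M/(N_A·ρ) = 1 × 259.8 / (6.022 × 10²³ × 4.55) = 9.482 × 10^-23 cm³, so a = 4.560 × 10^-8 cm = 4.56 Å.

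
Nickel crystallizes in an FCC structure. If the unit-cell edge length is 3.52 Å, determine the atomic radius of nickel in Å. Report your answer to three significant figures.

1.24 Å

In an FCC lattice, atoms touch along the face diagonal, so √2·a = 4r.
r = √2·a/4 = 1.4142 × 3.52 / 4 = 1.24 Å.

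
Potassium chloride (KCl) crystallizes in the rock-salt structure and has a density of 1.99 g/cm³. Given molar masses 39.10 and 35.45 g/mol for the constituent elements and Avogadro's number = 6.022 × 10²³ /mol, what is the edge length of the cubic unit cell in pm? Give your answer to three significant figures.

M(KCl) = 74.55 g/mol; Z = 4 formula units per cell.
a³ = Z·M/(N_A·ρ) = 4 × 74.55 / (6.022 × 10²³ × 1.99) = 2.488 × 10^-22 cm³, so a = 6.290 × 10^-8 cm = 629 pm.

629 pm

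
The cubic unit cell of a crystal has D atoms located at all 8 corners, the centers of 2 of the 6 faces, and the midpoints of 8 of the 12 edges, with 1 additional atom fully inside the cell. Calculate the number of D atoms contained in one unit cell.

5

Corner atoms are shared by 8 cells (1/8 each), face atoms by 2 (1/2 each), edge atoms by 4 (1/4 each), interior atoms are unshared.
Net atoms = 8 × 1/8 + 2 × 1/2 + 8 × 1/4 + 1 = 1 + 1 + 2 + 1 = 5.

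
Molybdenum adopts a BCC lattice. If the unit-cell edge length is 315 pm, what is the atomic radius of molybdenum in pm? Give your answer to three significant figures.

136 pm

In a BCC lattice, atoms touch along the body diagonal, so √3·a = 4r.
r = √3·a/4 = 1.7321 × 315 / 4 = 136 pm.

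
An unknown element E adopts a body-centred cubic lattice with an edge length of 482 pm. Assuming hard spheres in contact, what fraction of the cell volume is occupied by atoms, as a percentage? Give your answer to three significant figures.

In a BCC lattice atoms touch along the body diagonal, so √3·a = 4r, so r = 0.4330a = 208.7 pm.
Packing fraction = Z·(4/3)πr³ / a³ = 2 × (4/3)π × (208.7)³ / (482)³ = 0.6802 = 68.0%.

68.0%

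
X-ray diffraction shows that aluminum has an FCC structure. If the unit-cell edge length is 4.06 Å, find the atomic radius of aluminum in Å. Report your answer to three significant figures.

In an FCC lattice, atoms touch along the face diagonal, so √2·a = 4r.
r = √2·a/4 = 1.4142 × 4.06 / 4 = 1.44 Å.

1.44 Å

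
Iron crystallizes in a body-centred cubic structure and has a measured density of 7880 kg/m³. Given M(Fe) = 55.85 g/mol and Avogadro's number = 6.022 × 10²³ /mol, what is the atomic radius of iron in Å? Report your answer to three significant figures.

For a BCC cell (Z = 2), a³ = Z·M/(N_A·ρ) = 2 × 55.85 / (6.022 × 10²³ × 7.880) = 2.354 × 10^-23 cm³, so a = 2.866 × 10^-8 cm = 2.866 Å.
Atoms touch along the body diagonal, so √3·a = 4r, so r = 0.4330 × a = 1.24 Å.

1.24 Å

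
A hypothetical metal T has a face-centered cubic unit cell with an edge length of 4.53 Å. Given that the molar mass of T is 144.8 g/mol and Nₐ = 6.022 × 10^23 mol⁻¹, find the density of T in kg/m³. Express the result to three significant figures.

An FCC unit cell contains Z = 4 atoms.
Cell volume: a³ = (4.53 Å)³ = (4.530 × 10^-8 cm)³ = 9.296 × 10^-23 cm³.
ρ = Z·M/(N_A·a³) = 4 × 144.8 / (6.022 × 10²³ × 9.296 × 10^-23) = 10.35 g/cm³ = 10300 kg/m³.

10300 kg/m³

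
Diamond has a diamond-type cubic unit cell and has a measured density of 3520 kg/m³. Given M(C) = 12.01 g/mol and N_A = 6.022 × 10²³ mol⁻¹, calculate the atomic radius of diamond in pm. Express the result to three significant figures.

For a diamond cubic cell (Z = 8), a³ = Z·M/(N_A·ρ) = 8 × 12.01 / (6.022 × 10²³ × 3.520) = 4.533 × 10^-23 cm³, so a = 3.565 × 10^-8 cm = 356.5 pm.
Nearest neighbors lie along the body diagonal with √3·a = 8r, so r = 0.2165 × a = 77.2 pm.

77.2 pm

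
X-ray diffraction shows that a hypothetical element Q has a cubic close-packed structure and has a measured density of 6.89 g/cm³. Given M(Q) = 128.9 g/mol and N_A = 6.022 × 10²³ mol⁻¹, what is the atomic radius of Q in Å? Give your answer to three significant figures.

For an FCC cell (Z = 4), a³ = Z·M/(N_A·ρ) = 4 × 128.9 / (6.022 × 10²³ × 6.890) = 1.243 × 10^-22 cm³, so a = 4.990 × 10^-8 cm = 4.990 Å.
Atoms touch along the face diagonal, so √2·a = 4r, so r = 0.3536 × a = 1.76 Å.

1.76 Å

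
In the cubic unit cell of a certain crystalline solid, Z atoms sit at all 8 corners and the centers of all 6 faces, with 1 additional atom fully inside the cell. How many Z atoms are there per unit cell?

Corner atoms are shared by 8 cells (1/8 each), face atoms by 2 (1/2 each), interior atoms are unshared.
Net atoms = 8 × 1/8 + 6 × 1/2 + 1 = 1 + 3 + 1 = 5.

5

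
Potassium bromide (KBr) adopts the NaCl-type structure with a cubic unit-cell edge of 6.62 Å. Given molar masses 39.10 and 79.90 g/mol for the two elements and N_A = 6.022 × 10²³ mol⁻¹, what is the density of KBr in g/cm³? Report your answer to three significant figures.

2.72 g/cm³

The NaCl-type structure contains Z = 4 formula units per cell; M(KBr) = 39.10 + 79.90 = 119.0 g/mol.
a³ = (6.620 × 10^-8 cm)³ = 2.901 × 10^-22 cm³.
ρ = 4 × 119.0 / (6.022 × 10²³ × 2.901 × 10^-22) = 2.725 g/cm³.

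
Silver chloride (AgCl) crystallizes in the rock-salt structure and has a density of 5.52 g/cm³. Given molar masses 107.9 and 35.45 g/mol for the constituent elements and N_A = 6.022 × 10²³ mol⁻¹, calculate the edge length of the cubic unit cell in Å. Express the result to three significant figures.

M(AgCl) = 143.35 g/mol; Z = 4 formula units per cell.
a³ = Z·M/(N_A·ρ) = 4 × 143.35 / (6.022 × 10²³ × 5.52) = 1.725 × 10^-22 cm³, so a = 5.567 × 10^-8 cm = 5.57 Å.

5.57 Å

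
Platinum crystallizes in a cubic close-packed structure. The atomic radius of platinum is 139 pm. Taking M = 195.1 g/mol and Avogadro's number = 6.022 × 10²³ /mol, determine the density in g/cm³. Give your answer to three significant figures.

21.3 g/cm³

In an FCC lattice, atoms touch along the face diagonal, so √2·a = 4r, giving a = 393.2 pm = 3.932 × 10^-8 cm.
With Z = 4, ρ = Z·M/(N_A·a³) = 4 × 195.1 / (6.022 × 10²³ × 6.077 × 10^-23) = 21.33 g/cm³.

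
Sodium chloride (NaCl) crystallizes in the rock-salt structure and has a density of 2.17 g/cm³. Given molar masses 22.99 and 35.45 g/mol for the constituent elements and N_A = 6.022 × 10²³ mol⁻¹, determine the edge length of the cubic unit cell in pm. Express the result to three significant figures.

563 pm

M(NaCl) = 58.44 g/mol; Z = 4 formula units per cell.
a³ = Z·M/(N_A·ρ) = 4 × 58.44 / (6.022 × 10²³ × 2.17) = 1.789 × 10^-22 cm³, so a = 5.635 × 10^-8 cm = 563 pm.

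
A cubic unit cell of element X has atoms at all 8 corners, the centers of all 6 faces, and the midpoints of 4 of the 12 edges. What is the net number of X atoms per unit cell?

5

Corner atoms are shared by 8 cells (1/8 each), face atoms by 2 (1/2 each), edge atoms by 4 (1/4 each).
Net atoms = 8 × 1/8 + 6 × 1/2 + 4 × 1/4 = 1 + 3 + 1 = 5.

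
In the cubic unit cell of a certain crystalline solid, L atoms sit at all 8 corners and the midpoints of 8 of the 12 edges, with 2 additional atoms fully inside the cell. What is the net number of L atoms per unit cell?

Corner atoms are shared by 8 cells (1/8 each), edge atoms by 4 (1/4 each), interior atoms are unshared.
Net atoms = 8 × 1/8 + 8 × 1/4 + 2 = 1 + 2 + 2 = 5.

5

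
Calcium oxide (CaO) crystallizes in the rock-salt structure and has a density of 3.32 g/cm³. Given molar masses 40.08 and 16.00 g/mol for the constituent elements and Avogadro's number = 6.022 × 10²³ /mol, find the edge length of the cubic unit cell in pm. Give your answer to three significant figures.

M(CaO) = 56.08 g/mol; Z = 4 formula units per cell.
a³ = Z·M/(N_A·ρ) = 4 × 56.08 / (6.022 × 10²³ × 3.32) = 1.122 × 10^-22 cm³, so a = 4.823 × 10^-8 cm = 482 pm.

482 pm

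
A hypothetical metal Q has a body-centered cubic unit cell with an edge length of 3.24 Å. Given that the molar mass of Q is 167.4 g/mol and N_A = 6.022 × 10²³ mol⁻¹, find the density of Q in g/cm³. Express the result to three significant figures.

A BCC unit cell contains Z = 2 atoms.
Cell volume: a³ = (3.24 Å)³ = (3.240 × 10^-8 cm)³ = 3.401 × 10^-23 cm³.
ρ = Z·M/(N_A·a³) = 2 × 167.4 / (6.022 × 10²³ × 3.401 × 10^-23) = 16.35 g/cm³.

16.3 g/cm³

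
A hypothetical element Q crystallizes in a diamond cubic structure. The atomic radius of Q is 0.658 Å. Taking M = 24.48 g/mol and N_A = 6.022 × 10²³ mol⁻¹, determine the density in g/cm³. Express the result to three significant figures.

In a diamond cubic lattice, nearest neighbors lie along the body diagonal with √3·a = 8r, giving a = 3.039 Å = 3.039 × 10^-8 cm.
With Z = 8, ρ = Z·M/(N_A·a³) = 8 × 24.48 / (6.022 × 10²³ × 2.807 × 10^-23) = 11.58 g/cm³.

11.6 g/cm³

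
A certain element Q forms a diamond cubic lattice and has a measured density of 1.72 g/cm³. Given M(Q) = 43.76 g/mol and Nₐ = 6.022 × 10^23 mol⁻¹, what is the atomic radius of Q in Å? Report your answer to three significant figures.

1.51 Å

For a diamond cubic cell (Z = 8), a³ = Z·M/(N_A·ρ) = 8 × 43.76 / (6.022 × 10²³ × 1.720) = 3.380 × 10^-22 cm³, so a = 6.966 × 10^-8 cm = 6.966 Å.
Nearest neighbors lie along the body diagonal with √3·a = 8r, so r = 0.2165 × a = 1.51 Å.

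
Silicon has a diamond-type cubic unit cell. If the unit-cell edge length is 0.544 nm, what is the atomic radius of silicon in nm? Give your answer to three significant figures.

0.118 nm

In a diamond cubic lattice, nearest neighbors lie along the body diagonal with √3·a = 8r.
r = √3·a/8 = 1.7321 × 0.544 / 8 = 0.118 nm.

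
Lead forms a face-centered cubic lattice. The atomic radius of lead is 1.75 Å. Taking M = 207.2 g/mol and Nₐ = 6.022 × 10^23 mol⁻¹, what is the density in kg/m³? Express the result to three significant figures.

In an FCC lattice, atoms touch along the face diagonal, so √2·a = 4r, giving a = 4.950 Å = 4.950 × 10^-8 cm.
With Z = 4, ρ = Z·M/(N_A·a³) = 4 × 207.2 / (6.022 × 10²³ × 1.213 × 10^-22) = 11.35 g/cm³ = 11300 kg/m³.

11300 kg/m³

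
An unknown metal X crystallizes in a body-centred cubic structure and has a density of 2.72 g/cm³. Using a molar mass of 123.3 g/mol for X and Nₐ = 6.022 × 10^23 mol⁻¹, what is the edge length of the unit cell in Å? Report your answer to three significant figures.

5.32 Å

With Z = 2 atoms per BCC cell, a³ = Z·M/(N_A·ρ) = 2 × 123.3 / (6.022 × 10²³ × 2.720 g/cm³) = 1.506 × 10^-22 cm³.
a = (1.506 × 10^-22)^(1/3) = 5.320 × 10^-8 cm = 5.32 Å.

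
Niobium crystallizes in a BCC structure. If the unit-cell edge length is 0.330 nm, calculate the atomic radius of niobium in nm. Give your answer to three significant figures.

In a BCC lattice, atoms touch along the body diagonal, so √3·a = 4r.
r = √3·a/4 = 1.7321 × 0.330 / 4 = 0.143 nm.

0.143 nm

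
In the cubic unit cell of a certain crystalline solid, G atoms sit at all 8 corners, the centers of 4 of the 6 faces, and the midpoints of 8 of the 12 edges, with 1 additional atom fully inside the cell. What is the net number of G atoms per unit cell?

6

Corner atoms are shared by 8 cells (1/8 each), face atoms by 2 (1/2 each), edge atoms by 4 (1/4 each), interior atoms are unshared.
Net atoms = 8 × 1/8 + 4 × 1/2 + 8 × 1/4 + 1 = 1 + 2 + 2 + 1 = 6.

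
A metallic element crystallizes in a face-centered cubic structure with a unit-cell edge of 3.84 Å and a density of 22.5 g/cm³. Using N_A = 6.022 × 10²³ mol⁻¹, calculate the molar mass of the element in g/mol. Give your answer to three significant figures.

An FCC cell has Z = 4 atoms; a = 3.840 × 10^-8 cm.
M = ρ·N_A·a³/Z = 22.5 × 6.022 × 10²³ × 5.662 × 10^-23 / 4 = 192 g/mol.

192 g/mol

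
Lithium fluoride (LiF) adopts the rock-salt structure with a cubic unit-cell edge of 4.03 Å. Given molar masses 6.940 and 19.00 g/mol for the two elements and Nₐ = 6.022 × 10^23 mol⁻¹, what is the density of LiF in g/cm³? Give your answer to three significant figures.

2.63 g/cm³

The rock-salt structure contains Z = 4 formula units per cell; M(LiF) = 6.940 + 19.00 = 25.94 g/mol.
a³ = (4.030 × 10^-8 cm)³ = 6.545 × 10^-23 cm³.
ρ = 4 × 25.94 / (6.022 × 10²³ × 6.545 × 10^-23) = 2.633 g/cm³.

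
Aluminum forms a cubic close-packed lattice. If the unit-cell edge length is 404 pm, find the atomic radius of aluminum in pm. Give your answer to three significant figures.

In an FCC lattice, atoms touch along the face diagonal, so √2·a = 4r.
r = √2·a/4 = 1.4142 × 404 / 4 = 143 pm.

143 pm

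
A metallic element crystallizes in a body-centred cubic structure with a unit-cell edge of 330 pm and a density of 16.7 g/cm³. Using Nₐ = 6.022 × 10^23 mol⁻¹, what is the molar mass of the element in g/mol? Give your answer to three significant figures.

181 g/mol

A BCC cell has Z = 2 atoms; a = 3.300 × 10^-8 cm.
M = ρ·N_A·a³/Z = 16.7 × 6.022 × 10²³ × 3.594 × 10^-23 / 2 = 181 g/mol.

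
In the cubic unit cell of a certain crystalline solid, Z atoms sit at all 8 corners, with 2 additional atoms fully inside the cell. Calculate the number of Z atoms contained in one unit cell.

Corner atoms are shared by 8 cells (1/8 each), interior atoms are unshared.
Net atoms = 8 × 1/8 + 2 = 1 + 2 = 3.

3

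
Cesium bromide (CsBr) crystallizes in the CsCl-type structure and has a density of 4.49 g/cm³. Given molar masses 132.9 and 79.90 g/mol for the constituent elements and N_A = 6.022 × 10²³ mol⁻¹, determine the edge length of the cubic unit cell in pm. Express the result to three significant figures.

M(CsBr) = 212.8 g/mol; Z = 1 formula unit per cell.
a³ = Z·M/(N_A·ρ) = 1 × 212.8 / (6.022 × 10²³ × 4.49) = 7.870 × 10^-23 cm³, so a = 4.285 × 10^-8 cm = 429 pm.

429 pm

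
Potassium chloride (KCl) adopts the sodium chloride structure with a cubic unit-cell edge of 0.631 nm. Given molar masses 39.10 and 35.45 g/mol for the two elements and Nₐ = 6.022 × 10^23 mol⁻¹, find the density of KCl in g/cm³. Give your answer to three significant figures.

The sodium chloride structure contains Z = 4 formula units per cell; M(KCl) = 39.10 + 35.45 = 74.55 g/mol.
a³ = (6.310 × 10^-8 cm)³ = 2.512 × 10^-22 cm³.
ρ = 4 × 74.55 / (6.022 × 10²³ × 2.512 × 10^-22) = 1.971 g/cm³.

1.97 g/cm³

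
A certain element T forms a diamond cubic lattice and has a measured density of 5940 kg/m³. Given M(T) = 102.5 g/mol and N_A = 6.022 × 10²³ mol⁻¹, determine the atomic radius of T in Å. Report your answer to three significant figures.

1.33 Å

For a diamond cubic cell (Z = 8), a³ = Z·M/(N_A·ρ) = 8 × 102.5 / (6.022 × 10²³ × 5.940) = 2.292 × 10^-22 cm³, so a = 6.120 × 10^-8 cm = 6.120 Å.
Nearest neighbors lie along the body diagonal with √3·a = 8r, so r = 0.2165 × a = 1.33 Å.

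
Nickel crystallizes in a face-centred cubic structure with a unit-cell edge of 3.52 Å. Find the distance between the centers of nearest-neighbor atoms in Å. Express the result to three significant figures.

In an FCC structure, atoms touch along the face diagonal, so √2·a = 4r; the nearest-neighbor distance equals 2r = 0.7071·a.
d = 0.7071 × 3.52 = 2.49 Å.

2.49 Å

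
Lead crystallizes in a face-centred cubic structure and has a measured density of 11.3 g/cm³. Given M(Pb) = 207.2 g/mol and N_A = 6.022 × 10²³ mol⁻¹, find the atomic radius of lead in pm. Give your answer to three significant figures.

175 pm

For an FCC cell (Z = 4), a³ = Z·M/(N_A·ρ) = 4 × 207.2 / (6.022 × 10²³ × 11.30) = 1.218 × 10^-22 cm³, so a = 4.957 × 10^-8 cm = 495.7 pm.
Atoms touch along the face diagonal, so √2·a = 4r, so r = 0.3536 × a = 175 pm.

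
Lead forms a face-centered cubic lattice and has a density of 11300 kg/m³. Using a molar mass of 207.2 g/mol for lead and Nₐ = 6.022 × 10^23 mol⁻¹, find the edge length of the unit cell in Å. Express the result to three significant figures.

4.96 Å

With Z = 4 atoms per FCC cell, a³ = Z·M/(N_A·ρ) = 4 × 207.2 / (6.022 × 10²³ × 11.30 g/cm³) = 1.218 × 10^-22 cm³.
a = (1.218 × 10^-22)^(1/3) = 4.957 × 10^-8 cm = 4.96 Å.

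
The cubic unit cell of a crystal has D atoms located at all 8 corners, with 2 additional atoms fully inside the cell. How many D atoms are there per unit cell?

Corner atoms are shared by 8 cells (1/8 each), interior atoms are unshared.
Net atoms = 8 × 1/8 + 2 = 1 + 2 = 3.

3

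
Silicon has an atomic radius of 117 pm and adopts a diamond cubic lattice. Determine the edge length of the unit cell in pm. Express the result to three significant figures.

540 pm

In a diamond cubic lattice, nearest neighbors lie along the body diagonal with √3·a = 8r.
a = 8r/√3 = 8 × 117 / 1.7321 = 540 pm.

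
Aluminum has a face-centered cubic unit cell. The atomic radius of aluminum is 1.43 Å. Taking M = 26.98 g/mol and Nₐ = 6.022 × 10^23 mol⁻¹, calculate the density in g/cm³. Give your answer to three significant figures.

In an FCC lattice, atoms touch along the face diagonal, so √2·a = 4r, giving a = 4.045 Å = 4.045 × 10^-8 cm.
With Z = 4, ρ = Z·M/(N_A·a³) = 4 × 26.98 / (6.022 × 10²³ × 6.617 × 10^-23) = 2.708 g/cm³.

2.71 g/cm³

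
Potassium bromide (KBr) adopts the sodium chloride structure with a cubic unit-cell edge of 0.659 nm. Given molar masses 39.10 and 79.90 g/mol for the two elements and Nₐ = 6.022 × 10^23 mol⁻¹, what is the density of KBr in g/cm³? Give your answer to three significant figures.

The sodium chloride structure contains Z = 4 formula units per cell; M(KBr) = 39.10 + 79.90 = 119.0 g/mol.
a³ = (6.590 × 10^-8 cm)³ = 2.862 × 10^-22 cm³.
ρ = 4 × 119.0 / (6.022 × 10²³ × 2.862 × 10^-22) = 2.762 g/cm³.

2.76 g/cm³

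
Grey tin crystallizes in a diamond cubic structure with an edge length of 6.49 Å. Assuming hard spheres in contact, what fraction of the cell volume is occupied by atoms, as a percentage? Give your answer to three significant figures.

34.0%

In a diamond cubic lattice nearest neighbors lie along the body diagonal with √3·a = 8r, so r = 0.2165a = 1.405 Å.
Packing fraction = Z·(4/3)πr³ / a³ = 8 × (4/3)π × (1.405)³ / (6.49)³ = 0.3401 = 34.0%.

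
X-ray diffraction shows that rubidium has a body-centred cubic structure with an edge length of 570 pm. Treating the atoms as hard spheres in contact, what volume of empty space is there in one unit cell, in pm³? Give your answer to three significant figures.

In a BCC lattice atoms touch along the body diagonal, so √3·a = 4r, so r = 0.4330a = 246.8 pm.
V_cell = a³ = 1.852 × 10^8 pm³; V_atoms = 2 × (4/3)πr³ = 1.260 × 10^8 pm³.
Empty space = 1.852 × 10^8 − 1.260 × 10^8 = 5.92 × 10^7 pm³.

5.92 × 10^7 pm³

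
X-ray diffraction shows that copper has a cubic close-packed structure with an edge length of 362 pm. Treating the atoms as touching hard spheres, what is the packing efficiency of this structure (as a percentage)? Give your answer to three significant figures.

74.0%

In an FCC lattice atoms touch along the face diagonal, so √2·a = 4r, so r = 0.3536a = 128.0 pm.
Packing fraction = Z·(4/3)πr³ / a³ = 4 × (4/3)π × (128.0)³ / (362)³ = 0.7405 = 74.0%.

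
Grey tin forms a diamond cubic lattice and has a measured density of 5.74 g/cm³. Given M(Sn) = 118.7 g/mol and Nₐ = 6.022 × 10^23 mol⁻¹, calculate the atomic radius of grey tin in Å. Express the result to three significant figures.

For a diamond cubic cell (Z = 8), a³ = Z·M/(N_A·ρ) = 8 × 118.7 / (6.022 × 10²³ × 5.740) = 2.747 × 10^-22 cm³, so a = 6.501 × 10^-8 cm = 6.501 Å.
Nearest neighbors lie along the body diagonal with √3·a = 8r, so r = 0.2165 × a = 1.41 Å.

1.41 Å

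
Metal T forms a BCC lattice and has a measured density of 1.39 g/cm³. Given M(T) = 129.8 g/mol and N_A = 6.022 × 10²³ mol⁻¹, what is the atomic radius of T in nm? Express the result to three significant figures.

0.293 nm

For a BCC cell (Z = 2), a³ = Z·M/(N_A·ρ) = 2 × 129.8 / (6.022 × 10²³ × 1.390) = 3.101 × 10^-22 cm³, so a = 6.769 × 10^-8 cm = 0.6769 nm.
Atoms touch along the body diagonal, so √3·a = 4r, so r = 0.4330 × a = 0.293 nm.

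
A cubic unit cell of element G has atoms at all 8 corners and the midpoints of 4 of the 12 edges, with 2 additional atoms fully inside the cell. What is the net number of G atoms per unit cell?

4

Corner atoms are shared by 8 cells (1/8 each), edge atoms by 4 (1/4 each), interior atoms are unshared.
Net atoms = 8 × 1/8 + 4 × 1/4 + 2 = 1 + 1 + 2 = 4.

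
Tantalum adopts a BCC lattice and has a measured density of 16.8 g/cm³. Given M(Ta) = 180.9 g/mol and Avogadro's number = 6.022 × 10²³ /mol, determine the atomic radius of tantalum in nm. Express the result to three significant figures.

For a BCC cell (Z = 2), a³ = Z·M/(N_A·ρ) = 2 × 180.9 / (6.022 × 10²³ × 16.80) = 3.576 × 10^-23 cm³, so a = 3.295 × 10^-8 cm = 0.3295 nm.
Atoms touch along the body diagonal, so √3·a = 4r, so r = 0.4330 × a = 0.143 nm.

0.143 nm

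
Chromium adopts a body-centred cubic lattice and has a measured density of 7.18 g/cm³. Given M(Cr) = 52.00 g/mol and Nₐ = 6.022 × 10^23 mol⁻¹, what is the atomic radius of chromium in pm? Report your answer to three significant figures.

For a BCC cell (Z = 2), a³ = Z·M/(N_A·ρ) = 2 × 52.00 / (6.022 × 10²³ × 7.180) = 2.405 × 10^-23 cm³, so a = 2.887 × 10^-8 cm = 288.7 pm.
Atoms touch along the body diagonal, so √3·a = 4r, so r = 0.4330 × a = 125 pm.

125 pm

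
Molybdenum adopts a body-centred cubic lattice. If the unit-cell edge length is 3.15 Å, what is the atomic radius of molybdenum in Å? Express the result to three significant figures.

1.36 Å

In a BCC lattice, atoms touch along the body diagonal, so √3·a = 4r.
r = √3·a/4 = 1.7321 × 3.15 / 4 = 1.36 Å.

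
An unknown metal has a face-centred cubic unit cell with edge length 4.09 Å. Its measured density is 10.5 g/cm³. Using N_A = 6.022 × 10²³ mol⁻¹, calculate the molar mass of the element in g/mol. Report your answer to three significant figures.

108 g/mol

An FCC cell has Z = 4 atoms; a = 4.090 × 10^-8 cm.
M = ρ·N_A·a³/Z = 10.5 × 6.022 × 10²³ × 6.842 × 10^-23 / 4 = 108 g/mol.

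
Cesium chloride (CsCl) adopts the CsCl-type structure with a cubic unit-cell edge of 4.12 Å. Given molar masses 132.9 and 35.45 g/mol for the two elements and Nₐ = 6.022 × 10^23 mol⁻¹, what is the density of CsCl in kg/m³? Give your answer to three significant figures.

4000 kg/m³

The CsCl-type structure contains Z = 1 formula unit per cell; M(CsCl) = 132.9 + 35.45 = 168.35 g/mol.
a³ = (4.120 × 10^-8 cm)³ = 6.993 × 10^-23 cm³.
ρ = 1 × 168.35 / (6.022 × 10²³ × 6.993 × 10^-23) = 3.997 g/cm³ = 4000 kg/m³.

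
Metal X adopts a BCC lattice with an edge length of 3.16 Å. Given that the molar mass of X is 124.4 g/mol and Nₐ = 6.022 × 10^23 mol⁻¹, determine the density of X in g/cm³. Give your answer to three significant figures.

A BCC unit cell contains Z = 2 atoms.
Cell volume: a³ = (3.16 Å)³ = (3.160 × 10^-8 cm)³ = 3.155 × 10^-23 cm³.
ρ = Z·M/(N_A·a³) = 2 × 124.4 / (6.022 × 10²³ × 3.155 × 10^-23) = 13.09 g/cm³.

13.1 g/cm³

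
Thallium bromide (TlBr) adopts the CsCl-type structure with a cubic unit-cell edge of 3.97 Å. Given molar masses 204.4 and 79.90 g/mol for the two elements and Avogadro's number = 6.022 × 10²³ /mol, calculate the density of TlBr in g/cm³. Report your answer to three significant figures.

7.55 g/cm³

The CsCl-type structure contains Z = 1 formula unit per cell; M(TlBr) = 204.4 + 79.90 = 284.3 g/mol.
a³ = (3.970 × 10^-8 cm)³ = 6.257 × 10^-23 cm³.
ρ = 1 × 284.3 / (6.022 × 10²³ × 6.257 × 10^-23) = 7.545 g/cm³.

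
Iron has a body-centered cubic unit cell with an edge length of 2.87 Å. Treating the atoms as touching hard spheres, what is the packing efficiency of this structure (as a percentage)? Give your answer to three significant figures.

In a BCC lattice atoms touch along the body diagonal, so √3·a = 4r, so r = 0.4330a = 1.243 Å.
Packing fraction = Z·(4/3)πr³ / a³ = 2 × (4/3)π × (1.243)³ / (2.87)³ = 0.6802 = 68.0%.

68.0%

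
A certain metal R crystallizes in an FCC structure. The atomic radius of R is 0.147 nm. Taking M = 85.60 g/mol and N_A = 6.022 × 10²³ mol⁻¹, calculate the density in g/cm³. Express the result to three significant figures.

In an FCC lattice, atoms touch along the face diagonal, so √2·a = 4r, giving a = 0.4158 nm = 4.158 × 10^-8 cm.
With Z = 4, ρ = Z·M/(N_A·a³) = 4 × 85.60 / (6.022 × 10²³ × 7.188 × 10^-23) = 7.911 g/cm³.

7.91 g/cm³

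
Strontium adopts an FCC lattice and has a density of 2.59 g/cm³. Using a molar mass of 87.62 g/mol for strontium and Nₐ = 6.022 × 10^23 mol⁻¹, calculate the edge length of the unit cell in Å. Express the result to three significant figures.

With Z = 4 atoms per FCC cell, a³ = Z·M/(N_A·ρ) = 4 × 87.62 / (6.022 × 10²³ × 2.590 g/cm³) = 2.247 × 10^-22 cm³.
a = (2.247 × 10^-22)^(1/3) = 6.080 × 10^-8 cm = 6.08 Å.

6.08 Å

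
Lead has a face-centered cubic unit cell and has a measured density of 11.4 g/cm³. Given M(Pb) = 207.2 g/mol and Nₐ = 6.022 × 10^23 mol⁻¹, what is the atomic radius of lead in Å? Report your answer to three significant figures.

1.75 Å

For an FCC cell (Z = 4), a³ = Z·M/(N_A·ρ) = 4 × 207.2 / (6.022 × 10²³ × 11.40) = 1.207 × 10^-22 cm³, so a = 4.942 × 10^-8 cm = 4.942 Å.
Atoms touch along the face diagonal, so √2·a = 4r, so r = 0.3536 × a = 1.75 Å.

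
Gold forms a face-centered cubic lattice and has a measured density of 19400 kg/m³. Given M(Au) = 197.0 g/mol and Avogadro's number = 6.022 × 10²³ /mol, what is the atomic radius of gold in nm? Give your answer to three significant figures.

For an FCC cell (Z = 4), a³ = Z·M/(N_A·ρ) = 4 × 197.0 / (6.022 × 10²³ × 19.40) = 6.745 × 10^-23 cm³, so a = 4.071 × 10^-8 cm = 0.4071 nm.
Atoms touch along the face diagonal, so √2·a = 4r, so r = 0.3536 × a = 0.144 nm.

0.144 nm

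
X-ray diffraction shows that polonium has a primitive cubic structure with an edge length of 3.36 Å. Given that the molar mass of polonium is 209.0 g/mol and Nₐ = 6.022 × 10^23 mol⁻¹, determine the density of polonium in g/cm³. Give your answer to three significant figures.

9.15 g/cm³

A simple cubic unit cell contains Z = 1 atom.
Cell volume: a³ = (3.36 Å)³ = (3.360 × 10^-8 cm)³ = 3.793 × 10^-23 cm³.
ρ = Z·M/(N_A·a³) = 1 × 209.0 / (6.022 × 10²³ × 3.793 × 10^-23) = 9.149 g/cm³.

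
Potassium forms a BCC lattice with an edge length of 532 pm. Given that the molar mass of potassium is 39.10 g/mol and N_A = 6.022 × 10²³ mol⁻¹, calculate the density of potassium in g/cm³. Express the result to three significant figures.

A BCC unit cell contains Z = 2 atoms.
Cell volume: a³ = (532 pm)³ = (5.320 × 10^-8 cm)³ = 1.506 × 10^-22 cm³.
ρ = Z·M/(N_A·a³) = 2 × 39.10 / (6.022 × 10²³ × 1.506 × 10^-22) = 0.8624 g/cm³.

0.862 g/cm³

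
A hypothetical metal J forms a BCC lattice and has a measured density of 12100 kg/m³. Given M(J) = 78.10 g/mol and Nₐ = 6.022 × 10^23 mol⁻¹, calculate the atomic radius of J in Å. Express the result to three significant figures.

For a BCC cell (Z = 2), a³ = Z·M/(N_A·ρ) = 2 × 78.10 / (6.022 × 10²³ × 12.10) = 2.144 × 10^-23 cm³, so a = 2.778 × 10^-8 cm = 2.778 Å.
Atoms touch along the body diagonal, so √3·a = 4r, so r = 0.4330 × a = 1.20 Å.

1.20 Å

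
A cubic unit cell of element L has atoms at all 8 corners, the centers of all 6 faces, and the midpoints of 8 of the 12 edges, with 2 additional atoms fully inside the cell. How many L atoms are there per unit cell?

Corner atoms are shared by 8 cells (1/8 each), face atoms by 2 (1/2 each), edge atoms by 4 (1/4 each), interior atoms are unshared.
Net atoms = 8 × 1/8 + 6 × 1/2 + 8 × 1/4 + 2 = 1 + 3 + 2 + 2 = 8.

8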